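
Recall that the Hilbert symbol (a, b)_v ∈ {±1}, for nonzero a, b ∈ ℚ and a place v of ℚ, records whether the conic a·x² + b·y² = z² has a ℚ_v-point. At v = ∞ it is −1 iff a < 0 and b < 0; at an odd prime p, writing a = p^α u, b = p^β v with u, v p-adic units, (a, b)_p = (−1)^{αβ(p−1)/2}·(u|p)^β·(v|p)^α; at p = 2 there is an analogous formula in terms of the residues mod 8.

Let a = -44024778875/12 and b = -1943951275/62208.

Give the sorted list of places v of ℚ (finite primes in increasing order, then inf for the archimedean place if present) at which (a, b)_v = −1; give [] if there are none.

(a, b) ≡ (-373065, -57) mod (ℚ^×)²; places V = {2, 3, 5, 7, 11, 17, 19, ∞}.
(a,b)_7: α=3, u≡3; β=2, v≡3 (mod 7); (3|7)=-1, (3|7)=-1; sign (−1)^0·-1^2·-1^3 = -1.
(a,b)_17: α=3, u≡1; β=4, v≡3 (mod 17); (1|17)=+1, (3|17)=-1; sign (−1)^0·+1^4·-1^3 = -1.
(a,b)_∞: sgn(-373065)=−, sgn(-57)=−, so -1.
(a,b)_2: α=-2, β=-8; u≡7, v≡7 (mod 8); ε(u)ε(v)=1·1, αω(v)=-2·0, βω(u)=-8·0; sum ≡ 1  ⇒  -1.
(a,b)_3: α=-1, u≡1; β=-5, v≡2 (mod 3); (1|3)=+1, (2|3)=-1; sign (−1)^1·+1^-5·-1^-1 = +1.
(a,b)_11: α=1, u≡3; β=0, v≡3 (mod 11); (3|11)=+1, (3|11)=+1; sign (−1)^0·+1^0·+1^1 = +1.
(a,b)_5: α=3, u≡2; β=2, v≡3 (mod 5); (2|5)=-1, (3|5)=-1; sign (−1)^0·-1^2·-1^3 = -1.
(a,b)_19: α=1, u≡11; β=1, v≡4 (mod 19); (11|19)=+1, (4|19)=+1; sign (−1)^1·+1^1·+1^1 = -1.
|Ram(-373065, -57)| = 6, even; anisotropic at {2, 5, 7, 17, 19, ∞}.

[2, 5, 7, 17, 19, inf]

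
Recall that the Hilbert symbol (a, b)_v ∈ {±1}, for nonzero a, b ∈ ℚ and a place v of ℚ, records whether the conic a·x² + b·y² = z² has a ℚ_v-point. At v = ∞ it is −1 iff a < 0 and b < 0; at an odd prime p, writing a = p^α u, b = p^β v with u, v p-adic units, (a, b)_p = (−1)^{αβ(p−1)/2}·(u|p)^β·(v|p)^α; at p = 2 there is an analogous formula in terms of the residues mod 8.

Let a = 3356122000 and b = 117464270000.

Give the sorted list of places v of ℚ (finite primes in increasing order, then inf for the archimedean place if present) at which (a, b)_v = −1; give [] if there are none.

[5, 19, 31, 37]

Mod squares: a ≡ 8390305, b ≡ 239723. Check v ∈ {∞, 2, 5, 7, 11, 19, 31, 37}.
v=37: a=37^1·(≡19), b=37^1·(≡36) mod 37; (19|37)=-1, (36|37)=+1; (−1)^{1·1·18}·(-1)^1·(+1)^1 = -1.
v=11: a=11^1·(≡5), b=11^1·(≡10) mod 11; (5|11)=+1, (10|11)=-1; (−1)^{1·1·5}·(+1)^1·(-1)^1 = +1.
v=5: a=5^3·(≡1), b=5^4·(≡2) mod 5; (1|5)=+1, (2|5)=-1; (−1)^{3·4·2}·(+1)^4·(-1)^3 = -1.
v=7: a=7^1·(≡5), b=7^2·(≡4) mod 7; (5|7)=-1, (4|7)=+1; (−1)^{1·2·3}·(-1)^2·(+1)^1 = +1.
v=31: a=31^1·(≡18), b=31^1·(≡10) mod 31; (18|31)=+1, (10|31)=+1; (−1)^{1·1·15}·(+1)^1·(+1)^1 = -1.
v=19: a=19^1·(≡16), b=19^1·(≡9) mod 19; (16|19)=+1, (9|19)=+1; (−1)^{1·1·9}·(+1)^1·(+1)^1 = -1.
v=2: v_2(a)=4, v_2(b)=4; units ≡ 1, 3 (mod 8); ε·ε+αω+βω = 0·1+4·1+4·0 ≡ 0  ⇒  (a,b)_2 = +1.
v=∞: 8390305 > 0 and 239723 > 0  ⇒  (a,b)_∞ = +1.
Ram(8390305, 239723) = {5, 19, 31, 37}; no ℚ_5-point on the conic.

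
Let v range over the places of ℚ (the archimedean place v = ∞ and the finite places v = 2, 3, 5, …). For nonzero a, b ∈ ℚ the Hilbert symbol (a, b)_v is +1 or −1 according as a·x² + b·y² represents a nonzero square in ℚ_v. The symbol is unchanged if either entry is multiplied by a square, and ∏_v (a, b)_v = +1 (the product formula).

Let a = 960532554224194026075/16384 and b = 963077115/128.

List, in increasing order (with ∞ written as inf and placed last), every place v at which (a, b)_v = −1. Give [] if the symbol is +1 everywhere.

[3, 5, 13, 17]

Mod squares: a ≡ 1547, b ≡ 6630. Check v ∈ {∞, 2, 3, 5, 7, 11, 13, 17}.
v=13: a=13^3·(≡8), b=13^1·(≡12) mod 13; (8|13)=-1, (12|13)=+1; (−1)^{3·1·6}·(-1)^1·(+1)^3 = -1.
v=5: a=5^2·(≡2), b=5^1·(≡1) mod 5; (2|5)=-1, (1|5)=+1; (−1)^{2·1·2}·(-1)^1·(+1)^2 = -1.
v=7: a=7^9·(≡2), b=7^4·(≡4) mod 7; (2|7)=+1, (4|7)=+1; (−1)^{9·4·3}·(+1)^4·(+1)^9 = +1.
v=17: a=17^3·(≡14), b=17^1·(≡9) mod 17; (14|17)=-1, (9|17)=+1; (−1)^{3·1·8}·(-1)^1·(+1)^3 = -1.
v=∞: 1547 > 0 and 6630 > 0  ⇒  (a,b)_∞ = +1.
v=2: v_2(a)=-14, v_2(b)=-7; units ≡ 3, 3 (mod 8); ε·ε+αω+βω = 1·1+-14·1+-7·1 ≡ 0  ⇒  (a,b)_2 = +1.
v=3: a=3^6·(≡2), b=3^1·(≡2) mod 3; (2|3)=-1, (2|3)=-1; (−1)^{6·1·1}·(-1)^1·(-1)^6 = -1.
v=11: a=11^2·(≡10), b=11^2·(≡8) mod 11; (10|11)=-1, (8|11)=-1; (−1)^{2·2·5}·(-1)^2·(-1)^2 = +1.
Ram(1547, 6630) = {3, 5, 13, 17}; no ℚ_3-point on the conic.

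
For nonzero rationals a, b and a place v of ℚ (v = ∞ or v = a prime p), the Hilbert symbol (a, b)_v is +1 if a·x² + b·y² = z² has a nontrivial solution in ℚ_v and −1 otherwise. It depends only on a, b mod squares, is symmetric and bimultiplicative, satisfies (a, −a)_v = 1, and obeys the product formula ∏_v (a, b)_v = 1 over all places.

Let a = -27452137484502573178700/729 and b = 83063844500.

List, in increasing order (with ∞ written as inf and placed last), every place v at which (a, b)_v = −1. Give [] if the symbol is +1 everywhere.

[5, 7, 13, 29]

Mod squares: a ≡ -203, b ≡ 32045. Check v ∈ {∞, 2, 3, 5, 7, 13, 17, 23, 29}.
v=29: a=29^3·(≡23), b=29^1·(≡8) mod 29; (23|29)=+1, (8|29)=-1; (−1)^{3·1·14}·(+1)^1·(-1)^3 = -1.
v=∞: -203 < 0 and 32045 > 0  ⇒  (a,b)_∞ = +1.
v=2: v_2(a)=2, v_2(b)=2; units ≡ 5, 5 (mod 8); ε·ε+αω+βω = 0·0+2·1+2·1 ≡ 0  ⇒  (a,b)_2 = +1.
v=23: a=23^4·(≡6), b=23^2·(≡6) mod 23; (6|23)=+1, (6|23)=+1; (−1)^{4·2·11}·(+1)^2·(+1)^4 = +1.
v=5: a=5^2·(≡3), b=5^3·(≡1) mod 5; (3|5)=-1, (1|5)=+1; (−1)^{2·3·2}·(-1)^3·(+1)^2 = -1.
v=7: a=7^7·(≡6), b=7^2·(≡6) mod 7; (6|7)=-1, (6|7)=-1; (−1)^{7·2·3}·(-1)^2·(-1)^7 = -1.
v=17: a=17^2·(≡1), b=17^1·(≡1) mod 17; (1|17)=+1, (1|17)=+1; (−1)^{2·1·8}·(+1)^1·(+1)^2 = +1.
v=3: a=3^-6·(≡1), b=3^0·(≡2) mod 3; (1|3)=+1, (2|3)=-1; (−1)^{-6·0·1}·(+1)^0·(-1)^-6 = +1.
v=13: a=13^2·(≡8), b=13^1·(≡6) mod 13; (8|13)=-1, (6|13)=-1; (−1)^{2·1·6}·(-1)^1·(-1)^2 = -1.
(-203, 32045 / ℚ) ramifies at {5, 7, 13, 29}: a division algebra.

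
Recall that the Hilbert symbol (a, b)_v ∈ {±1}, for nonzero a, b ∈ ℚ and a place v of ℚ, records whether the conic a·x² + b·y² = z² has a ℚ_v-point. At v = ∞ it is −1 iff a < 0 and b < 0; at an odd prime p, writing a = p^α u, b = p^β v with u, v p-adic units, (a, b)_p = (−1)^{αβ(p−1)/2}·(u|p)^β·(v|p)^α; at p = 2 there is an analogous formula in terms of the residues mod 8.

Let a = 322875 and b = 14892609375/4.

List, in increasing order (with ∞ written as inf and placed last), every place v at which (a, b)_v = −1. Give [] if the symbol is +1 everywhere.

[2, 5, 7, 41]

(a, b) ≡ (1435, 7) mod (ℚ^×)²; places V = {2, 3, 5, 7, 41, ∞}.
(a,b)_2: α=0, β=-2; u≡3, v≡7 (mod 8); ε(u)ε(v)=1·1, αω(v)=0·0, βω(u)=-2·1; sum ≡ 1  ⇒  -1.
(a,b)_7: α=1, u≡2; β=1, v≡1 (mod 7); (2|7)=+1, (1|7)=+1; sign (−1)^1·+1^1·+1^1 = -1.
(a,b)_41: α=1, u≡3; β=2, v≡34 (mod 41); (3|41)=-1, (34|41)=-1; sign (−1)^0·-1^2·-1^1 = -1.
(a,b)_∞: sgn(1435)=+, sgn(7)=+, so +1.
(a,b)_5: α=3, u≡3; β=6, v≡3 (mod 5); (3|5)=-1, (3|5)=-1; sign (−1)^0·-1^6·-1^3 = -1.
(a,b)_3: α=2, u≡1; β=4, v≡1 (mod 3); (1|3)=+1, (1|3)=+1; sign (−1)^0·+1^4·+1^2 = +1.
|Ram(1435, 7)| = 4, even; anisotropic at {2, 5, 7, 41}.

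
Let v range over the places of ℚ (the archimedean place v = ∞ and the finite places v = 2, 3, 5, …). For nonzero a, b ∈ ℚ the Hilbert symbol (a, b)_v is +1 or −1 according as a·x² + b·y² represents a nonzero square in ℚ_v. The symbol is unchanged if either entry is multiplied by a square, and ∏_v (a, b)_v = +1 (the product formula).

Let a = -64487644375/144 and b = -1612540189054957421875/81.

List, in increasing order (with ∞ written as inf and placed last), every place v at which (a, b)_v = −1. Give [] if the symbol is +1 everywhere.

[19, 29, 41, inf]

Mod squares: a ≡ -2105719, b ≡ -19. Check v ∈ {∞, 2, 3, 5, 7, 11, 19, 23, 29, 41}.
v=5: a=5^4·(≡1), b=5^8·(≡4) mod 5; (1|5)=+1, (4|5)=+1; (−1)^{4·8·2}·(+1)^8·(+1)^4 = +1.
v=7: a=7^3·(≡4), b=7^4·(≡2) mod 7; (4|7)=+1, (2|7)=+1; (−1)^{3·4·3}·(+1)^4·(+1)^3 = +1.
v=11: a=11^1·(≡4), b=11^2·(≡9) mod 11; (4|11)=+1, (9|11)=+1; (−1)^{1·2·5}·(+1)^2·(+1)^1 = +1.
v=19: a=19^0·(≡12), b=19^1·(≡10) mod 19; (12|19)=-1, (10|19)=-1; (−1)^{0·1·9}·(-1)^1·(-1)^0 = -1.
v=3: a=3^-2·(≡2), b=3^-4·(≡2) mod 3; (2|3)=-1, (2|3)=-1; (−1)^{-2·-4·1}·(-1)^-4·(-1)^-2 = +1.
v=41: a=41^1·(≡26), b=41^2·(≡17) mod 41; (26|41)=-1, (17|41)=-1; (−1)^{1·2·20}·(-1)^2·(-1)^1 = -1.
v=29: a=29^1·(≡24), b=29^2·(≡10) mod 29; (24|29)=+1, (10|29)=-1; (−1)^{1·2·14}·(+1)^2·(-1)^1 = -1.
v=23: a=23^1·(≡20), b=23^2·(≡13) mod 23; (20|23)=-1, (13|23)=+1; (−1)^{1·2·11}·(-1)^2·(+1)^1 = +1.
v=2: v_2(a)=-4, v_2(b)=0; units ≡ 1, 5 (mod 8); ε·ε+αω+βω = 0·0+-4·1+0·0 ≡ 0  ⇒  (a,b)_2 = +1.
v=∞: -2105719 < 0 and -19 < 0  ⇒  (a,b)_∞ = -1.
|Ram(-2105719, -19)| = 4, even; anisotropic at {19, 29, 41, ∞}.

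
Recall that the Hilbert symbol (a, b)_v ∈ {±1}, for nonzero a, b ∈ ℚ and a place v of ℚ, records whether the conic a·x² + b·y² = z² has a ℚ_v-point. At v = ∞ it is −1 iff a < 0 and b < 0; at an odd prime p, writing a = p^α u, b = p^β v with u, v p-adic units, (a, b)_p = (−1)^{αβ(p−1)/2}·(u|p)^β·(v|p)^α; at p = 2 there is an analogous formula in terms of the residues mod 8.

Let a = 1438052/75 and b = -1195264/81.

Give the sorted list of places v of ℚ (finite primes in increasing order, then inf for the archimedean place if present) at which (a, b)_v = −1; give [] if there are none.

Mod squares: a ≡ 22011, b ≡ -4669. Check v ∈ {∞, 2, 3, 5, 7, 11, 23, 29}.
v=∞: 22011 > 0 and -4669 < 0  ⇒  (a,b)_∞ = +1.
v=11: a=11^1·(≡7), b=11^0·(≡10) mod 11; (7|11)=-1, (10|11)=-1; (−1)^{1·0·5}·(-1)^0·(-1)^1 = -1.
v=3: a=3^-1·(≡2), b=3^-4·(≡2) mod 3; (2|3)=-1, (2|3)=-1; (−1)^{-1·-4·1}·(-1)^-4·(-1)^-1 = -1.
v=29: a=29^1·(≡5), b=29^1·(≡6) mod 29; (5|29)=+1, (6|29)=+1; (−1)^{1·1·14}·(+1)^1·(+1)^1 = +1.
v=23: a=23^1·(≡17), b=23^1·(≡1) mod 23; (17|23)=-1, (1|23)=+1; (−1)^{1·1·11}·(-1)^1·(+1)^1 = +1.
v=7: a=7^2·(≡5), b=7^1·(≡5) mod 7; (5|7)=-1, (5|7)=-1; (−1)^{2·1·3}·(-1)^1·(-1)^2 = -1.
v=5: a=5^-2·(≡4), b=5^0·(≡1) mod 5; (4|5)=+1, (1|5)=+1; (−1)^{-2·0·2}·(+1)^0·(+1)^-2 = +1.
v=2: v_2(a)=2, v_2(b)=8; units ≡ 3, 3 (mod 8); ε·ε+αω+βω = 1·1+2·1+8·1 ≡ 1  ⇒  (a,b)_2 = -1.
|Ram(22011, -4669)| = 4, even; anisotropic at {2, 3, 7, 11}.

[2, 3, 7, 11]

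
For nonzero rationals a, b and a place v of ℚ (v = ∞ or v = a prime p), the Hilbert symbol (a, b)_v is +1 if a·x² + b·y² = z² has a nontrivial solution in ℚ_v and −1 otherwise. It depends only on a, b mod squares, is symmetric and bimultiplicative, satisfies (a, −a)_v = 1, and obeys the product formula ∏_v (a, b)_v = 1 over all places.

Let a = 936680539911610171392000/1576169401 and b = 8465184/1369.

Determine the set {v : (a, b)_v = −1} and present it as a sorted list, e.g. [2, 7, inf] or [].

[7, 11, 13, 17]

(a, b) ≡ (2145, 58786) mod (ℚ^×)²; places V = {2, 3, 5, 7, 11, 13, 17, 19, 29, 37, ∞}.
(a,b)_29: α=-2, u≡23; β=0, v≡14 (mod 29); (23|29)=+1, (14|29)=-1; sign (−1)^0·+1^0·-1^-2 = +1.
(a,b)_2: α=24, β=5; u≡1, v≡1 (mod 8); ε(u)ε(v)=0·0, αω(v)=24·0, βω(u)=5·0; sum ≡ 0  ⇒  +1.
(a,b)_5: α=3, u≡1; β=0, v≡1 (mod 5); (1|5)=+1, (1|5)=+1; sign (−1)^0·+1^0·+1^3 = +1.
(a,b)_3: α=11, u≡1; β=2, v≡1 (mod 3); (1|3)=+1, (1|3)=+1; sign (−1)^0·+1^2·+1^11 = +1.
(a,b)_19: α=2, u≡11; β=1, v≡5 (mod 19); (11|19)=+1, (5|19)=+1; sign (−1)^0·+1^1·+1^2 = +1.
(a,b)_37: α=-4, u≡9; β=-2, v≡28 (mod 37); (9|37)=+1, (28|37)=+1; sign (−1)^0·+1^-2·+1^-4 = +1.
(a,b)_13: α=3, u≡9; β=1, v≡6 (mod 13); (9|13)=+1, (6|13)=-1; sign (−1)^0·+1^1·-1^3 = -1.
(a,b)_∞: sgn(2145)=+, sgn(58786)=+, so +1.
(a,b)_11: α=1, u≡6; β=0, v≡7 (mod 11); (6|11)=-1, (7|11)=-1; sign (−1)^0·-1^0·-1^1 = -1.
(a,b)_17: α=2, u≡7; β=1, v≡10 (mod 17); (7|17)=-1, (10|17)=-1; sign (−1)^0·-1^1·-1^2 = -1.
(a,b)_7: α=0, u≡3; β=1, v≡5 (mod 7); (3|7)=-1, (5|7)=-1; sign (−1)^0·-1^1·-1^0 = -1.
|Ram(2145, 58786)| = 4, even; anisotropic at {7, 11, 13, 17}.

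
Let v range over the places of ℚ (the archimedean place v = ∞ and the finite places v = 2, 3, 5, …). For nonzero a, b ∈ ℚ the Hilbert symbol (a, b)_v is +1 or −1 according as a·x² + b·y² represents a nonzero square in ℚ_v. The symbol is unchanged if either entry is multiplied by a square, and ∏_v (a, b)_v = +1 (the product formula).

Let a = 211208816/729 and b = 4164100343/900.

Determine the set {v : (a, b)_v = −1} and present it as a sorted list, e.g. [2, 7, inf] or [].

Mod squares: a ≡ 269399, b ≡ 24639647. Check v ∈ {∞, 2, 3, 5, 7, 13, 17, 23, 29, 41, 53}.
v=7: a=7^2·(≡1), b=7^0·(≡1) mod 7; (1|7)=+1, (1|7)=+1; (−1)^{2·0·3}·(+1)^0·(+1)^2 = +1.
v=29: a=29^0·(≡19), b=29^1·(≡24) mod 29; (19|29)=-1, (24|29)=+1; (−1)^{0·1·14}·(-1)^1·(+1)^0 = -1.
v=∞: 269399 > 0 and 24639647 > 0  ⇒  (a,b)_∞ = +1.
v=41: a=41^0·(≡34), b=41^1·(≡7) mod 41; (34|41)=-1, (7|41)=-1; (−1)^{0·1·20}·(-1)^1·(-1)^0 = -1.
v=53: a=53^1·(≡8), b=53^1·(≡11) mod 53; (8|53)=-1, (11|53)=+1; (−1)^{1·1·26}·(-1)^1·(+1)^1 = -1.
v=5: a=5^0·(≡4), b=5^-2·(≡3) mod 5; (4|5)=+1, (3|5)=-1; (−1)^{0·-2·2}·(+1)^-2·(-1)^0 = +1.
v=23: a=23^1·(≡18), b=23^1·(≡2) mod 23; (18|23)=+1, (2|23)=+1; (−1)^{1·1·11}·(+1)^1·(+1)^1 = -1.
v=2: v_2(a)=4, v_2(b)=-2; units ≡ 7, 7 (mod 8); ε·ε+αω+βω = 1·1+4·0+-2·0 ≡ 1  ⇒  (a,b)_2 = -1.
v=17: a=17^1·(≡14), b=17^1·(≡5) mod 17; (14|17)=-1, (5|17)=-1; (−1)^{1·1·8}·(-1)^1·(-1)^1 = +1.
v=3: a=3^-6·(≡2), b=3^-2·(≡2) mod 3; (2|3)=-1, (2|3)=-1; (−1)^{-6·-2·1}·(-1)^-2·(-1)^-6 = +1.
v=13: a=13^1·(≡4), b=13^2·(≡2) mod 13; (4|13)=+1, (2|13)=-1; (−1)^{1·2·6}·(+1)^2·(-1)^1 = -1.
(269399, 24639647 / ℚ) ramifies at {2, 13, 23, 29, 41, 53}: a division algebra.

[2, 13, 23, 29, 41, 53]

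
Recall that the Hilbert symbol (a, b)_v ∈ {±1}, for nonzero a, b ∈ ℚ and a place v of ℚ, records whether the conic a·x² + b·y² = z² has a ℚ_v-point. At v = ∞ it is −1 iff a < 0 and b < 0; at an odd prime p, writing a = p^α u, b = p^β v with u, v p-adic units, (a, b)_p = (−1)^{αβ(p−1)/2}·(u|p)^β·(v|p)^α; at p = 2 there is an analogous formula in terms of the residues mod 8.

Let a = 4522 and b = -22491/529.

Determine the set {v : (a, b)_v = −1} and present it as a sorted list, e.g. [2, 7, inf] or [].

(a, b) ≡ (4522, -51) mod (ℚ^×)²; places V = {2, 3, 7, 17, 19, 23, ∞}.
(a,b)_19: α=1, u≡10; β=0, v≡11 (mod 19); (10|19)=-1, (11|19)=+1; sign (−1)^0·-1^0·+1^1 = +1.
(a,b)_3: α=0, u≡1; β=3, v≡1 (mod 3); (1|3)=+1, (1|3)=+1; sign (−1)^0·+1^3·+1^0 = +1.
(a,b)_∞: sgn(4522)=+, sgn(-51)=−, so +1.
(a,b)_2: α=1, β=0; u≡5, v≡5 (mod 8); ε(u)ε(v)=0·0, αω(v)=1·1, βω(u)=0·1; sum ≡ 1  ⇒  -1.
(a,b)_7: α=1, u≡2; β=2, v≡6 (mod 7); (2|7)=+1, (6|7)=-1; sign (−1)^0·+1^2·-1^1 = -1.
(a,b)_23: α=0, u≡14; β=-2, v≡3 (mod 23); (14|23)=-1, (3|23)=+1; sign (−1)^0·-1^-2·+1^0 = +1.
(a,b)_17: α=1, u≡11; β=1, v≡10 (mod 17); (11|17)=-1, (10|17)=-1; sign (−1)^0·-1^1·-1^1 = +1.
Ram(4522, -51) = {2, 7}; no ℚ_2-point on the conic.

[2, 7]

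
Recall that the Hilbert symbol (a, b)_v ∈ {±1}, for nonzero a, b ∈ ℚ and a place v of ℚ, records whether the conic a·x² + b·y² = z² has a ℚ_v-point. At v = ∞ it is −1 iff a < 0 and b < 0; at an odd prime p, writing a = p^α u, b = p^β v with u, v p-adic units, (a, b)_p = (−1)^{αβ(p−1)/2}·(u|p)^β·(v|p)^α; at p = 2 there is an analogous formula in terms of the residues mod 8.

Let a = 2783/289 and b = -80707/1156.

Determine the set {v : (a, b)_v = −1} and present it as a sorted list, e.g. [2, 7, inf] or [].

[]

(a, b) ≡ (23, -667) mod (ℚ^×)²; places V = {2, 11, 17, 23, 29, ∞}.
(a,b)_29: α=0, u≡1; β=1, v≡7 (mod 29); (1|29)=+1, (7|29)=+1; sign (−1)^0·+1^1·+1^0 = +1.
(a,b)_23: α=1, u≡4; β=1, v≡17 (mod 23); (4|23)=+1, (17|23)=-1; sign (−1)^1·+1^1·-1^1 = +1.
(a,b)_2: α=0, β=-2; u≡7, v≡5 (mod 8); ε(u)ε(v)=1·0, αω(v)=0·1, βω(u)=-2·0; sum ≡ 0  ⇒  +1.
(a,b)_17: α=-2, u≡12; β=-2, v≡15 (mod 17); (12|17)=-1, (15|17)=+1; sign (−1)^0·-1^-2·+1^-2 = +1.
(a,b)_11: α=2, u≡4; β=2, v≡4 (mod 11); (4|11)=+1, (4|11)=+1; sign (−1)^0·+1^2·+1^2 = +1.
(a,b)_∞: sgn(23)=+, sgn(-667)=−, so +1.
Every local symbol is +1, so the conic 23·x² + -667·y² = z² has ℚ_v-points for all v and hence a ℚ-point; (a, b / ℚ) ≅ M_2(ℚ).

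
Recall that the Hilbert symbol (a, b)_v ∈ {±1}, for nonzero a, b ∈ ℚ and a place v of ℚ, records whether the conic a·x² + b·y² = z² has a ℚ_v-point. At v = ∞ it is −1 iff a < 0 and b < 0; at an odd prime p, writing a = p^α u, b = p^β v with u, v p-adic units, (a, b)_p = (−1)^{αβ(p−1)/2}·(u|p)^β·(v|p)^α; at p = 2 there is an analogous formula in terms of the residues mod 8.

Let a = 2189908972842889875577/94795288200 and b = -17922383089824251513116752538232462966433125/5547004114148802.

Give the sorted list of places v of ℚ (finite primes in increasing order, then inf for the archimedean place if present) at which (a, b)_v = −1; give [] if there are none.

Mod squares: a ≡ 121394, b ≡ -420394. Check v ∈ {∞, 2, 3, 5, 7, 11, 13, 19, 23, 29, 37, 41, 59}.
v=13: a=13^1·(≡1), b=13^3·(≡2) mod 13; (1|13)=+1, (2|13)=-1; (−1)^{1·3·6}·(+1)^3·(-1)^1 = -1.
v=41: a=41^-2·(≡28), b=41^-4·(≡31) mod 41; (28|41)=-1, (31|41)=+1; (−1)^{-2·-4·20}·(-1)^-4·(+1)^-2 = +1.
v=∞: 121394 > 0 and -420394 < 0  ⇒  (a,b)_∞ = +1.
v=29: a=29^3·(≡15), b=29^6·(≡8) mod 29; (15|29)=-1, (8|29)=-1; (−1)^{3·6·14}·(-1)^6·(-1)^3 = -1.
v=2: v_2(a)=-3, v_2(b)=-1; units ≡ 1, 3 (mod 8); ε·ε+αω+βω = 0·1+-3·1+-1·0 ≡ 1  ⇒  (a,b)_2 = -1.
v=19: a=19^2·(≡12), b=19^5·(≡7) mod 19; (12|19)=-1, (7|19)=+1; (−1)^{2·5·9}·(-1)^5·(+1)^2 = -1.
v=7: a=7^3·(≡6), b=7^2·(≡5) mod 7; (6|7)=-1, (5|7)=-1; (−1)^{3·2·3}·(-1)^2·(-1)^3 = -1.
v=3: a=3^-4·(≡2), b=3^-4·(≡2) mod 3; (2|3)=-1, (2|3)=-1; (−1)^{-4·-4·1}·(-1)^-4·(-1)^-4 = +1.
v=11: a=11^6·(≡1), b=11^8·(≡4) mod 11; (1|11)=+1, (4|11)=+1; (−1)^{6·8·5}·(+1)^8·(+1)^6 = +1.
v=59: a=59^-2·(≡2), b=59^-4·(≡43) mod 59; (2|59)=-1, (43|59)=-1; (−1)^{-2·-4·29}·(-1)^-4·(-1)^-2 = +1.
v=37: a=37^2·(≡1), b=37^5·(≡9) mod 37; (1|37)=+1, (9|37)=+1; (−1)^{2·5·18}·(+1)^5·(+1)^2 = +1.
v=5: a=5^-2·(≡4), b=5^4·(≡1) mod 5; (4|5)=+1, (1|5)=+1; (−1)^{-2·4·2}·(+1)^4·(+1)^-2 = +1.
v=23: a=23^1·(≡15), b=23^3·(≡14) mod 23; (15|23)=-1, (14|23)=-1; (−1)^{1·3·11}·(-1)^3·(-1)^1 = -1.
Ram(121394, -420394) = {2, 7, 13, 19, 23, 29}; no ℚ_2-point on the conic.

[2, 7, 13, 19, 23, 29]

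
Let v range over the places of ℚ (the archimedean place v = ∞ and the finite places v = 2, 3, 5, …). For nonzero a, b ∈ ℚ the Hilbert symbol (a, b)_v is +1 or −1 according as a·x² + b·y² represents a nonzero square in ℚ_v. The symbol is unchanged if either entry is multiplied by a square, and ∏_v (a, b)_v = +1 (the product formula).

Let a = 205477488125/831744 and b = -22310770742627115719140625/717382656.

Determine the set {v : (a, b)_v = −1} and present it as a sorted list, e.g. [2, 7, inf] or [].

Mod squares: a ≡ 29, b ≡ -308009. Check v ∈ {∞, 2, 3, 5, 7, 13, 19, 29, 31, 37, 43}.
v=∞: 29 > 0 and -308009 < 0  ⇒  (a,b)_∞ = +1.
v=3: a=3^-2·(≡2), b=3^-6·(≡1) mod 3; (2|3)=-1, (1|3)=+1; (−1)^{-2·-6·1}·(-1)^-6·(+1)^-2 = +1.
v=19: a=19^-2·(≡12), b=19^1·(≡2) mod 19; (12|19)=-1, (2|19)=-1; (−1)^{-2·1·9}·(-1)^1·(-1)^-2 = -1.
v=2: v_2(a)=-8, v_2(b)=-10; units ≡ 5, 7 (mod 8); ε·ε+αω+βω = 0·1+-8·0+-10·1 ≡ 0  ⇒  (a,b)_2 = +1.
v=37: a=37^2·(≡14), b=37^4·(≡21) mod 37; (14|37)=-1, (21|37)=+1; (−1)^{2·4·18}·(-1)^4·(+1)^2 = +1.
v=7: a=7^2·(≡2), b=7^6·(≡3) mod 7; (2|7)=+1, (3|7)=-1; (−1)^{2·6·3}·(+1)^6·(-1)^2 = +1.
v=29: a=29^1·(≡6), b=29^3·(≡23) mod 29; (6|29)=+1, (23|29)=+1; (−1)^{1·3·14}·(+1)^3·(+1)^1 = +1.
v=43: a=43^0·(≡39), b=43^1·(≡20) mod 43; (39|43)=-1, (20|43)=-1; (−1)^{0·1·21}·(-1)^1·(-1)^0 = -1.
v=13: a=13^2·(≡4), b=13^1·(≡11) mod 13; (4|13)=+1, (11|13)=-1; (−1)^{2·1·6}·(+1)^1·(-1)^2 = +1.
v=31: a=31^0·(≡30), b=31^-2·(≡4) mod 31; (30|31)=-1, (4|31)=+1; (−1)^{0·-2·15}·(-1)^-2·(+1)^0 = +1.
v=5: a=5^4·(≡4), b=5^8·(≡4) mod 5; (4|5)=+1, (4|5)=+1; (−1)^{4·8·2}·(+1)^8·(+1)^4 = +1.
(29, -308009 / ℚ) ramifies at {19, 43}: a division algebra.

[19, 43]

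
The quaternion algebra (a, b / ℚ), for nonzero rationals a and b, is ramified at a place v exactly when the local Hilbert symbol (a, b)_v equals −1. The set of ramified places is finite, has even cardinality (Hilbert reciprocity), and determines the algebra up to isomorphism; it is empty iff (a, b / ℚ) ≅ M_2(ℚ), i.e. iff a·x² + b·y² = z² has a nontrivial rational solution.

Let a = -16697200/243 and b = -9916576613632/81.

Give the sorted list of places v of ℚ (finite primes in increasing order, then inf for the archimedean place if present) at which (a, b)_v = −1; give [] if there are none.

Mod squares: a ≡ -741, b ≡ -13. Check v ∈ {∞, 2, 3, 5, 13, 17, 19}.
v=2: v_2(a)=4, v_2(b)=8; units ≡ 3, 3 (mod 8); ε·ε+αω+βω = 1·1+4·1+8·1 ≡ 1  ⇒  (a,b)_2 = -1.
v=∞: -741 < 0 and -13 < 0  ⇒  (a,b)_∞ = -1.
v=5: a=5^2·(≡4), b=5^0·(≡3) mod 5; (4|5)=+1, (3|5)=-1; (−1)^{2·0·2}·(+1)^0·(-1)^2 = +1.
v=3: a=3^-5·(≡2), b=3^-4·(≡2) mod 3; (2|3)=-1, (2|3)=-1; (−1)^{-5·-4·1}·(-1)^-4·(-1)^-5 = -1.
v=13: a=13^3·(≡2), b=13^5·(≡1) mod 13; (2|13)=-1, (1|13)=+1; (−1)^{3·5·6}·(-1)^5·(+1)^3 = -1.
v=19: a=19^1·(≡3), b=19^2·(≡17) mod 19; (3|19)=-1, (17|19)=+1; (−1)^{1·2·9}·(-1)^2·(+1)^1 = +1.
v=17: a=17^0·(≡6), b=17^2·(≡13) mod 17; (6|17)=-1, (13|17)=+1; (−1)^{0·2·8}·(-1)^2·(+1)^0 = +1.
|Ram(-741, -13)| = 4, even; anisotropic at {2, 3, 13, ∞}.

[2, 3, 13, inf]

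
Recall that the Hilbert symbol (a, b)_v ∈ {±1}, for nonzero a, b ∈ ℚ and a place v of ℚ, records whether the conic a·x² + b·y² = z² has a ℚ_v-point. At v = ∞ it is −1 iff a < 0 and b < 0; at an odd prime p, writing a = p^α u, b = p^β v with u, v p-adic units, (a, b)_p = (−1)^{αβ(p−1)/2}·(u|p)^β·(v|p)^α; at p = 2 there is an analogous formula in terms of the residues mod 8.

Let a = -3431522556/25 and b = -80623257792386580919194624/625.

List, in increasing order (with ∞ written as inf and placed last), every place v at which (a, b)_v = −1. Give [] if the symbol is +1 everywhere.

Mod squares: a ≡ -1176791, b ≡ -106981. Check v ∈ {∞, 2, 3, 5, 7, 11, 17, 29, 31}.
v=2: v_2(a)=2, v_2(b)=10; units ≡ 1, 3 (mod 8); ε·ε+αω+βω = 0·1+2·1+10·0 ≡ 0  ⇒  (a,b)_2 = +1.
v=29: a=29^1·(≡3), b=29^3·(≡24) mod 29; (3|29)=-1, (24|29)=+1; (−1)^{1·3·14}·(-1)^3·(+1)^1 = -1.
v=17: a=17^1·(≡16), b=17^3·(≡12) mod 17; (16|17)=+1, (12|17)=-1; (−1)^{1·3·8}·(+1)^3·(-1)^1 = -1.
v=11: a=11^1·(≡9), b=11^2·(≡4) mod 11; (9|11)=+1, (4|11)=+1; (−1)^{1·2·5}·(+1)^2·(+1)^1 = +1.
v=7: a=7^1·(≡6), b=7^3·(≡5) mod 7; (6|7)=-1, (5|7)=-1; (−1)^{1·3·3}·(-1)^3·(-1)^1 = -1.
v=∞: -1176791 < 0 and -106981 < 0  ⇒  (a,b)_∞ = -1.
v=31: a=31^1·(≡16), b=31^3·(≡26) mod 31; (16|31)=+1, (26|31)=-1; (−1)^{1·3·15}·(+1)^3·(-1)^1 = +1.
v=3: a=3^6·(≡1), b=3^12·(≡2) mod 3; (1|3)=+1, (2|3)=-1; (−1)^{6·12·1}·(+1)^12·(-1)^6 = +1.
v=5: a=5^-2·(≡4), b=5^-4·(≡1) mod 5; (4|5)=+1, (1|5)=+1; (−1)^{-2·-4·2}·(+1)^-4·(+1)^-2 = +1.
|Ram(-1176791, -106981)| = 4, even; anisotropic at {7, 17, 29, ∞}.

[7, 17, 29, inf]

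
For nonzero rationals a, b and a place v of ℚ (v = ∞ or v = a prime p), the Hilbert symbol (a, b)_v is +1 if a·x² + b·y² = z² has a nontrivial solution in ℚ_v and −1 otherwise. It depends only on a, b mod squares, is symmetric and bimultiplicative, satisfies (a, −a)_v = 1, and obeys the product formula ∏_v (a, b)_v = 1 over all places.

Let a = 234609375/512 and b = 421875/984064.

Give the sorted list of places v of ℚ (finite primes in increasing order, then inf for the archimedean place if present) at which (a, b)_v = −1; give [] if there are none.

[5, 7]

(a, b) ≡ (30030, 3) mod (ℚ^×)²; places V = {2, 3, 5, 7, 11, 13, 31, ∞}.
(a,b)_∞: sgn(30030)=+, sgn(3)=+, so +1.
(a,b)_5: α=7, u≡4; β=6, v≡3 (mod 5); (4|5)=+1, (3|5)=-1; sign (−1)^0·+1^6·-1^7 = -1.
(a,b)_13: α=1, u≡3; β=0, v≡4 (mod 13); (3|13)=+1, (4|13)=+1; sign (−1)^0·+1^0·+1^1 = +1.
(a,b)_2: α=-9, β=-10; u≡7, v≡3 (mod 8); ε(u)ε(v)=1·1, αω(v)=-9·1, βω(u)=-10·0; sum ≡ 0  ⇒  +1.
(a,b)_3: α=1, u≡2; β=3, v≡1 (mod 3); (2|3)=-1, (1|3)=+1; sign (−1)^1·-1^3·+1^1 = +1.
(a,b)_31: α=0, u≡22; β=-2, v≡27 (mod 31); (22|31)=-1, (27|31)=-1; sign (−1)^0·-1^-2·-1^0 = +1.
(a,b)_11: α=1, u≡10; β=0, v≡9 (mod 11); (10|11)=-1, (9|11)=+1; sign (−1)^0·-1^0·+1^1 = +1.
(a,b)_7: α=1, u≡3; β=0, v≡5 (mod 7); (3|7)=-1, (5|7)=-1; sign (−1)^0·-1^0·-1^1 = -1.
(30030, 3 / ℚ) ramifies at {5, 7}: a division algebra.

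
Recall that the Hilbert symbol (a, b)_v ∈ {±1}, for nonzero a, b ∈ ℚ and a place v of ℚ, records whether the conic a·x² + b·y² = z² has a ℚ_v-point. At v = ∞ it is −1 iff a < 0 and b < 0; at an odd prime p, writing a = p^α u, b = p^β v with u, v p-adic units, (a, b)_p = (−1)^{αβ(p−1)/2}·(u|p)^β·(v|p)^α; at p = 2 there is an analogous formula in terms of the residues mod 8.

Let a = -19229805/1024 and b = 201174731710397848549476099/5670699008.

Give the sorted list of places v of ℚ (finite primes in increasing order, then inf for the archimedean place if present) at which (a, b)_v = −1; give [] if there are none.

[3, 5, 11, 19]

Mod squares: a ≡ -4845, b ≡ 21318. Check v ∈ {∞, 2, 3, 5, 7, 11, 13, 17, 19}.
v=19: a=19^1·(≡11), b=19^3·(≡11) mod 19; (11|19)=+1, (11|19)=+1; (−1)^{1·3·9}·(+1)^3·(+1)^1 = -1.
v=2: v_2(a)=-10, v_2(b)=-25; units ≡ 3, 3 (mod 8); ε·ε+αω+βω = 1·1+-10·1+-25·1 ≡ 0  ⇒  (a,b)_2 = +1.
v=∞: -4845 < 0 and 21318 > 0  ⇒  (a,b)_∞ = +1.
v=13: a=13^0·(≡12), b=13^-2·(≡8) mod 13; (12|13)=+1, (8|13)=-1; (−1)^{0·-2·6}·(+1)^-2·(-1)^0 = +1.
v=5: a=5^1·(≡1), b=5^0·(≡3) mod 5; (1|5)=+1, (3|5)=-1; (−1)^{1·0·2}·(+1)^0·(-1)^1 = -1.
v=7: a=7^2·(≡5), b=7^8·(≡3) mod 7; (5|7)=-1, (3|7)=-1; (−1)^{2·8·3}·(-1)^8·(-1)^2 = +1.
v=11: a=11^0·(≡10), b=11^1·(≡6) mod 11; (10|11)=-1, (6|11)=-1; (−1)^{0·1·5}·(-1)^1·(-1)^0 = -1.
v=17: a=17^1·(≡8), b=17^3·(≡8) mod 17; (8|17)=+1, (8|17)=+1; (−1)^{1·3·8}·(+1)^3·(+1)^1 = +1.
v=3: a=3^5·(≡2), b=3^23·(≡2) mod 3; (2|3)=-1, (2|3)=-1; (−1)^{5·23·1}·(-1)^23·(-1)^5 = -1.
(-4845, 21318 / ℚ) ramifies at {3, 5, 11, 19}: a division algebra.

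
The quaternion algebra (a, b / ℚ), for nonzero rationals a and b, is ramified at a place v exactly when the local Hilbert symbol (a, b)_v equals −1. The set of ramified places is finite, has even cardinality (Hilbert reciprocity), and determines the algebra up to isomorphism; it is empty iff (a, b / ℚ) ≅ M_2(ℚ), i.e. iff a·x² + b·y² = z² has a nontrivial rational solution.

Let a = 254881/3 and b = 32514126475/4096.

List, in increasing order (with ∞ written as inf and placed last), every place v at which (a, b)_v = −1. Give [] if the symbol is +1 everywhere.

[2, 11, 17, 29, 41, 47]

(a, b) ≡ (764643, 950011) mod (ℚ^×)²; places V = {2, 3, 5, 11, 17, 29, 37, 41, 47, ∞}.
(a,b)_47: α=1, u≡6; β=1, v≡24 (mod 47); (6|47)=+1, (24|47)=+1; sign (−1)^1·+1^1·+1^1 = -1.
(a,b)_29: α=1, u≡20; β=1, v≡17 (mod 29); (20|29)=+1, (17|29)=-1; sign (−1)^0·+1^1·-1^1 = -1.
(a,b)_41: α=0, u≡22; β=1, v≡15 (mod 41); (22|41)=-1, (15|41)=-1; sign (−1)^0·-1^1·-1^0 = -1.
(a,b)_11: α=1, u≡9; β=0, v≡7 (mod 11); (9|11)=+1, (7|11)=-1; sign (−1)^0·+1^0·-1^1 = -1.
(a,b)_17: α=1, u≡11; β=1, v≡1 (mod 17); (11|17)=-1, (1|17)=+1; sign (−1)^0·-1^1·+1^1 = -1.
(a,b)_37: α=0, u≡33; β=2, v≡9 (mod 37); (33|37)=+1, (9|37)=+1; sign (−1)^0·+1^2·+1^0 = +1.
(a,b)_2: α=0, β=-12; u≡3, v≡3 (mod 8); ε(u)ε(v)=1·1, αω(v)=0·1, βω(u)=-12·1; sum ≡ 1  ⇒  -1.
(a,b)_∞: sgn(764643)=+, sgn(950011)=+, so +1.
(a,b)_5: α=0, u≡2; β=2, v≡4 (mod 5); (2|5)=-1, (4|5)=+1; sign (−1)^0·-1^2·+1^0 = +1.
(a,b)_3: α=-1, u≡1; β=0, v≡1 (mod 3); (1|3)=+1, (1|3)=+1; sign (−1)^0·+1^0·+1^-1 = +1.
(764643, 950011 / ℚ) ramifies at {2, 11, 17, 29, 41, 47}: a division algebra.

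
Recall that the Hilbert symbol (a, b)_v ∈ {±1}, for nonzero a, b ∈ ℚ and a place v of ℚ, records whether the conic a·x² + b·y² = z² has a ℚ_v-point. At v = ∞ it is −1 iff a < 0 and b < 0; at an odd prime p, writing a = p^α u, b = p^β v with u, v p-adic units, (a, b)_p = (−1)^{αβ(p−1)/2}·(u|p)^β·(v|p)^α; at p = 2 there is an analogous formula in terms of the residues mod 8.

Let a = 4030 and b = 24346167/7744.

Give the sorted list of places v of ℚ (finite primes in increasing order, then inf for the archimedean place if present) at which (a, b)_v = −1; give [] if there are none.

(a, b) ≡ (4030, 87) mod (ℚ^×)²; places V = {2, 3, 5, 11, 13, 23, 29, 31, ∞}.
(a,b)_13: α=1, u≡11; β=0, v≡3 (mod 13); (11|13)=-1, (3|13)=+1; sign (−1)^0·-1^0·+1^1 = +1.
(a,b)_11: α=0, u≡4; β=-2, v≡6 (mod 11); (4|11)=+1, (6|11)=-1; sign (−1)^0·+1^-2·-1^0 = +1.
(a,b)_23: α=0, u≡5; β=4, v≡4 (mod 23); (5|23)=-1, (4|23)=+1; sign (−1)^0·-1^4·+1^0 = +1.
(a,b)_29: α=0, u≡28; β=1, v≡2 (mod 29); (28|29)=+1, (2|29)=-1; sign (−1)^0·+1^1·-1^0 = +1.
(a,b)_2: α=1, β=-6; u≡7, v≡7 (mod 8); ε(u)ε(v)=1·1, αω(v)=1·0, βω(u)=-6·0; sum ≡ 1  ⇒  -1.
(a,b)_5: α=1, u≡1; β=0, v≡3 (mod 5); (1|5)=+1, (3|5)=-1; sign (−1)^0·+1^0·-1^1 = -1.
(a,b)_∞: sgn(4030)=+, sgn(87)=+, so +1.
(a,b)_31: α=1, u≡6; β=0, v≡4 (mod 31); (6|31)=-1, (4|31)=+1; sign (−1)^0·-1^0·+1^1 = +1.
(a,b)_3: α=0, u≡1; β=1, v≡2 (mod 3); (1|3)=+1, (2|3)=-1; sign (−1)^0·+1^1·-1^0 = +1.
|Ram(4030, 87)| = 2, even; anisotropic at {2, 5}.

[2, 5]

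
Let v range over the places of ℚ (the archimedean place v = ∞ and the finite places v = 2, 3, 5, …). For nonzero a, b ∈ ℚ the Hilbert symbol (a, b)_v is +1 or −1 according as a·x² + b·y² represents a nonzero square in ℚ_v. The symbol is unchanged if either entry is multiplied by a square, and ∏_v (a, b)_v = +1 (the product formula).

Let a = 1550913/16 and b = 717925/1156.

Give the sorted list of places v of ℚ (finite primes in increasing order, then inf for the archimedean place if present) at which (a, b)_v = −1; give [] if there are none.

Mod squares: a ≡ 9177, b ≡ 13. Check v ∈ {∞, 2, 3, 5, 7, 13, 17, 19, 23, 47}.
v=5: a=5^0·(≡3), b=5^2·(≡2) mod 5; (3|5)=-1, (2|5)=-1; (−1)^{0·2·2}·(-1)^2·(-1)^0 = +1.
v=19: a=19^1·(≡18), b=19^0·(≡3) mod 19; (18|19)=-1, (3|19)=-1; (−1)^{1·0·9}·(-1)^0·(-1)^1 = -1.
v=2: v_2(a)=-4, v_2(b)=-2; units ≡ 1, 5 (mod 8); ε·ε+αω+βω = 0·0+-4·1+-2·0 ≡ 0  ⇒  (a,b)_2 = +1.
v=47: a=47^0·(≡21), b=47^2·(≡20) mod 47; (21|47)=+1, (20|47)=-1; (−1)^{0·2·23}·(+1)^2·(-1)^0 = +1.
v=13: a=13^2·(≡4), b=13^1·(≡12) mod 13; (4|13)=+1, (12|13)=+1; (−1)^{2·1·6}·(+1)^1·(+1)^2 = +1.
v=3: a=3^1·(≡2), b=3^0·(≡1) mod 3; (2|3)=-1, (1|3)=+1; (−1)^{1·0·1}·(-1)^0·(+1)^1 = +1.
v=17: a=17^0·(≡14), b=17^-2·(≡8) mod 17; (14|17)=-1, (8|17)=+1; (−1)^{0·-2·8}·(-1)^-2·(+1)^0 = +1.
v=7: a=7^1·(≡1), b=7^0·(≡5) mod 7; (1|7)=+1, (5|7)=-1; (−1)^{1·0·3}·(+1)^0·(-1)^1 = -1.
v=∞: 9177 > 0 and 13 > 0  ⇒  (a,b)_∞ = +1.
v=23: a=23^1·(≡4), b=23^0·(≡12) mod 23; (4|23)=+1, (12|23)=+1; (−1)^{1·0·11}·(+1)^0·(+1)^1 = +1.
|Ram(9177, 13)| = 2, even; anisotropic at {7, 19}.

[7, 19]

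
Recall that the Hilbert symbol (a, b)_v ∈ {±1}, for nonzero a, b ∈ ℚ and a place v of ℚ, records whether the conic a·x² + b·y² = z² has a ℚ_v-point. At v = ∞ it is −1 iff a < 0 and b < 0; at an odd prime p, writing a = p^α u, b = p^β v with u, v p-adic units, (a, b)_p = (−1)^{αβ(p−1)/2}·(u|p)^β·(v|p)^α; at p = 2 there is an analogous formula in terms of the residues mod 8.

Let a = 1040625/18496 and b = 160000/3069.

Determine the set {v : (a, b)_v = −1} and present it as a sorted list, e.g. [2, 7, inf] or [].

Mod squares: a ≡ 185, b ≡ 341. Check v ∈ {∞, 2, 3, 5, 11, 17, 31, 37}.
v=5: a=5^5·(≡3), b=5^4·(≡4) mod 5; (3|5)=-1, (4|5)=+1; (−1)^{5·4·2}·(-1)^4·(+1)^5 = +1.
v=∞: 185 > 0 and 341 > 0  ⇒  (a,b)_∞ = +1.
v=11: a=11^0·(≡5), b=11^-1·(≡4) mod 11; (5|11)=+1, (4|11)=+1; (−1)^{0·-1·5}·(+1)^-1·(+1)^0 = +1.
v=3: a=3^2·(≡2), b=3^-2·(≡2) mod 3; (2|3)=-1, (2|3)=-1; (−1)^{2·-2·1}·(-1)^-2·(-1)^2 = +1.
v=17: a=17^-2·(≡16), b=17^0·(≡9) mod 17; (16|17)=+1, (9|17)=+1; (−1)^{-2·0·8}·(+1)^0·(+1)^-2 = +1.
v=2: v_2(a)=-6, v_2(b)=8; units ≡ 1, 5 (mod 8); ε·ε+αω+βω = 0·0+-6·1+8·0 ≡ 0  ⇒  (a,b)_2 = +1.
v=31: a=31^0·(≡21), b=31^-1·(≡17) mod 31; (21|31)=-1, (17|31)=-1; (−1)^{0·-1·15}·(-1)^-1·(-1)^0 = -1.
v=37: a=37^1·(≡8), b=37^0·(≡31) mod 37; (8|37)=-1, (31|37)=-1; (−1)^{1·0·18}·(-1)^0·(-1)^1 = -1.
Ram(185, 341) = {31, 37}; no ℚ_31-point on the conic.

[31, 37]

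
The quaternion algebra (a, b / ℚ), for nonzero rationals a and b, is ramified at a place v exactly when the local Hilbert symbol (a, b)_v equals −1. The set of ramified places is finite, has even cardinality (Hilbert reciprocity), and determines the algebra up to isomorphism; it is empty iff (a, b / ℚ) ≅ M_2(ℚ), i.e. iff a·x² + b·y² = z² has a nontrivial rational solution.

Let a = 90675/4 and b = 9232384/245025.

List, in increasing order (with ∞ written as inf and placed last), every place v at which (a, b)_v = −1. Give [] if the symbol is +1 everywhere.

Mod squares: a ≡ 403, b ≡ 46. Check v ∈ {∞, 2, 3, 5, 7, 11, 13, 23, 31}.
v=11: a=11^0·(≡6), b=11^-2·(≡7) mod 11; (6|11)=-1, (7|11)=-1; (−1)^{0·-2·5}·(-1)^-2·(-1)^0 = +1.
v=∞: 403 > 0 and 46 > 0  ⇒  (a,b)_∞ = +1.
v=13: a=13^1·(≡5), b=13^0·(≡5) mod 13; (5|13)=-1, (5|13)=-1; (−1)^{1·0·6}·(-1)^0·(-1)^1 = -1.
v=31: a=31^1·(≡26), b=31^0·(≡26) mod 31; (26|31)=-1, (26|31)=-1; (−1)^{1·0·15}·(-1)^0·(-1)^1 = -1.
v=3: a=3^2·(≡1), b=3^-4·(≡1) mod 3; (1|3)=+1, (1|3)=+1; (−1)^{2·-4·1}·(+1)^-4·(+1)^2 = +1.
v=5: a=5^2·(≡3), b=5^-2·(≡4) mod 5; (3|5)=-1, (4|5)=+1; (−1)^{2·-2·2}·(-1)^-2·(+1)^2 = +1.
v=2: v_2(a)=-2, v_2(b)=13; units ≡ 3, 7 (mod 8); ε·ε+αω+βω = 1·1+-2·0+13·1 ≡ 0  ⇒  (a,b)_2 = +1.
v=7: a=7^0·(≡1), b=7^2·(≡1) mod 7; (1|7)=+1, (1|7)=+1; (−1)^{0·2·3}·(+1)^2·(+1)^0 = +1.
v=23: a=23^0·(≡8), b=23^1·(≡2) mod 23; (8|23)=+1, (2|23)=+1; (−1)^{0·1·11}·(+1)^1·(+1)^0 = +1.
(403, 46 / ℚ) ramifies at {13, 31}: a division algebra.

[13, 31]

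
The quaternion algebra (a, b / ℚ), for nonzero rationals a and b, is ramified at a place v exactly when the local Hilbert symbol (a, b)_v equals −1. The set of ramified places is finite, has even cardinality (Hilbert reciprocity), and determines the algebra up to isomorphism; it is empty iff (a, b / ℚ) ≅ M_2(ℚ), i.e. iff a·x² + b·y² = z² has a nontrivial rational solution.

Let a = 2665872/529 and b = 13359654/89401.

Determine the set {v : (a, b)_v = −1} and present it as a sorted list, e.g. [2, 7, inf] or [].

[11, 17]

(a, b) ≡ (17, 374) mod (ℚ^×)²; places V = {2, 3, 7, 11, 13, 17, 23, ∞}.
(a,b)_∞: sgn(17)=+, sgn(374)=+, so +1.
(a,b)_7: α=0, u≡5; β=2, v≡6 (mod 7); (5|7)=-1, (6|7)=-1; sign (−1)^0·-1^2·-1^0 = +1.
(a,b)_13: α=0, u≡3; β=-2, v≡1 (mod 13); (3|13)=+1, (1|13)=+1; sign (−1)^0·+1^-2·+1^0 = +1.
(a,b)_11: α=2, u≡10; β=1, v≡1 (mod 11); (10|11)=-1, (1|11)=+1; sign (−1)^0·-1^1·+1^2 = -1.
(a,b)_3: α=4, u≡2; β=6, v≡2 (mod 3); (2|3)=-1, (2|3)=-1; sign (−1)^0·-1^6·-1^4 = +1.
(a,b)_17: α=1, u≡4; β=1, v≡7 (mod 17); (4|17)=+1, (7|17)=-1; sign (−1)^0·+1^1·-1^1 = -1.
(a,b)_23: α=-2, u≡11; β=-2, v≡13 (mod 23); (11|23)=-1, (13|23)=+1; sign (−1)^0·-1^-2·+1^-2 = +1.
(a,b)_2: α=4, β=1; u≡1, v≡3 (mod 8); ε(u)ε(v)=0·1, αω(v)=4·1, βω(u)=1·0; sum ≡ 0  ⇒  +1.
|Ram(17, 374)| = 2, even; anisotropic at {11, 17}.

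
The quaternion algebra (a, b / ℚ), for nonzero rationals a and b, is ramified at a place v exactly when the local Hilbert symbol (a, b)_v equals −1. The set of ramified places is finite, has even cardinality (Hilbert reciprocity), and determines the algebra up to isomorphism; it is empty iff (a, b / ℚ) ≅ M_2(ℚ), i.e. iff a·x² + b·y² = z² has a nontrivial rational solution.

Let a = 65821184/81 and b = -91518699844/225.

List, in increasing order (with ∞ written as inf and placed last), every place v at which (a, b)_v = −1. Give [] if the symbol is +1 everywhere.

(a, b) ≡ (257114, -75361) mod (ℚ^×)²; places V = {2, 3, 5, 11, 13, 17, 19, 29, 31, ∞}.
(a,b)_11: α=1, u≡2; β=1, v≡6 (mod 11); (2|11)=-1, (6|11)=-1; sign (−1)^1·-1^1·-1^1 = -1.
(a,b)_2: α=9, β=2; u≡5, v≡7 (mod 8); ε(u)ε(v)=0·1, αω(v)=9·0, βω(u)=2·1; sum ≡ 0  ⇒  +1.
(a,b)_3: α=-4, u≡2; β=-2, v≡2 (mod 3); (2|3)=-1, (2|3)=-1; sign (−1)^0·-1^-2·-1^-4 = +1.
(a,b)_5: α=0, u≡4; β=-2, v≡4 (mod 5); (4|5)=+1, (4|5)=+1; sign (−1)^0·+1^-2·+1^0 = +1.
(a,b)_31: α=1, u≡30; β=1, v≡7 (mod 31); (30|31)=-1, (7|31)=+1; sign (−1)^1·-1^1·+1^1 = +1.
(a,b)_29: α=1, u≡3; β=2, v≡21 (mod 29); (3|29)=-1, (21|29)=-1; sign (−1)^0·-1^2·-1^1 = -1.
(a,b)_19: α=0, u≡7; β=2, v≡15 (mod 19); (7|19)=+1, (15|19)=-1; sign (−1)^0·+1^2·-1^0 = +1.
(a,b)_17: α=0, u≡7; β=1, v≡9 (mod 17); (7|17)=-1, (9|17)=+1; sign (−1)^0·-1^1·+1^0 = -1.
(a,b)_∞: sgn(257114)=+, sgn(-75361)=−, so +1.
(a,b)_13: α=1, u≡2; β=1, v≡12 (mod 13); (2|13)=-1, (12|13)=+1; sign (−1)^0·-1^1·+1^1 = -1.
Ram(257114, -75361) = {11, 13, 17, 29}; no ℚ_11-point on the conic.

[11, 13, 17, 29]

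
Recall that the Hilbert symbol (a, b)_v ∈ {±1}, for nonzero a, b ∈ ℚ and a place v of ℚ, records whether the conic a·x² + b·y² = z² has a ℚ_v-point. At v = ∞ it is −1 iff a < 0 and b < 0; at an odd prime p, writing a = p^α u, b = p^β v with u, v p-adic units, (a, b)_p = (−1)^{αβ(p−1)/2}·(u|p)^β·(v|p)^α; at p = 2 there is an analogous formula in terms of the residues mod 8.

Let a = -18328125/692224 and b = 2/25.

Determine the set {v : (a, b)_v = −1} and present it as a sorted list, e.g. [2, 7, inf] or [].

[2, 3]

(a, b) ≡ (-1173, 2) mod (ℚ^×)²; places V = {2, 3, 5, 13, 17, 23, ∞}.
(a,b)_5: α=6, u≡3; β=-2, v≡2 (mod 5); (3|5)=-1, (2|5)=-1; sign (−1)^0·-1^-2·-1^6 = +1.
(a,b)_3: α=1, u≡2; β=0, v≡2 (mod 3); (2|3)=-1, (2|3)=-1; sign (−1)^0·-1^0·-1^1 = -1.
(a,b)_∞: sgn(-1173)=−, sgn(2)=+, so +1.
(a,b)_2: α=-12, β=1; u≡3, v≡1 (mod 8); ε(u)ε(v)=1·0, αω(v)=-12·0, βω(u)=1·1; sum ≡ 1  ⇒  -1.
(a,b)_23: α=1, u≡9; β=0, v≡1 (mod 23); (9|23)=+1, (1|23)=+1; sign (−1)^0·+1^0·+1^1 = +1.
(a,b)_17: α=1, u≡15; β=0, v≡13 (mod 17); (15|17)=+1, (13|17)=+1; sign (−1)^0·+1^0·+1^1 = +1.
(a,b)_13: α=-2, u≡3; β=0, v≡11 (mod 13); (3|13)=+1, (11|13)=-1; sign (−1)^0·+1^0·-1^-2 = +1.
Ram(-1173, 2) = {2, 3}; no ℚ_2-point on the conic.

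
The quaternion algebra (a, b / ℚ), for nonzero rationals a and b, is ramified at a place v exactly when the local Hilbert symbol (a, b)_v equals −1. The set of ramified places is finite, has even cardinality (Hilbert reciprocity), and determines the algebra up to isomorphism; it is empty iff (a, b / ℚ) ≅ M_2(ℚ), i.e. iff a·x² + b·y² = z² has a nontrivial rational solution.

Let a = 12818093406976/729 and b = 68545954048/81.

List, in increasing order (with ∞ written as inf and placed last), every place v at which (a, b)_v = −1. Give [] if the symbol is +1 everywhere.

[13, 17, 19, 31]

Mod squares: a ≡ 1431859, b ≡ 7657. Check v ∈ {∞, 2, 3, 11, 13, 17, 19, 31}.
v=19: a=19^1·(≡5), b=19^1·(≡4) mod 19; (5|19)=+1, (4|19)=+1; (−1)^{1·1·9}·(+1)^1·(+1)^1 = -1.
v=3: a=3^-6·(≡1), b=3^-4·(≡1) mod 3; (1|3)=+1, (1|3)=+1; (−1)^{-6·-4·1}·(+1)^-4·(+1)^-6 = +1.
v=31: a=31^1·(≡15), b=31^1·(≡11) mod 31; (15|31)=-1, (11|31)=-1; (−1)^{1·1·15}·(-1)^1·(-1)^1 = -1.
v=2: v_2(a)=8, v_2(b)=8; units ≡ 3, 1 (mod 8); ε·ε+αω+βω = 1·0+8·0+8·1 ≡ 0  ⇒  (a,b)_2 = +1.
v=11: a=11^3·(≡7), b=11^2·(≡5) mod 11; (7|11)=-1, (5|11)=+1; (−1)^{3·2·5}·(-1)^2·(+1)^3 = +1.
v=∞: 1431859 > 0 and 7657 > 0  ⇒  (a,b)_∞ = +1.
v=17: a=17^3·(≡8), b=17^2·(≡5) mod 17; (8|17)=+1, (5|17)=-1; (−1)^{3·2·8}·(+1)^2·(-1)^3 = -1.
v=13: a=13^1·(≡2), b=13^1·(≡1) mod 13; (2|13)=-1, (1|13)=+1; (−1)^{1·1·6}·(-1)^1·(+1)^1 = -1.
|Ram(1431859, 7657)| = 4, even; anisotropic at {13, 17, 19, 31}.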